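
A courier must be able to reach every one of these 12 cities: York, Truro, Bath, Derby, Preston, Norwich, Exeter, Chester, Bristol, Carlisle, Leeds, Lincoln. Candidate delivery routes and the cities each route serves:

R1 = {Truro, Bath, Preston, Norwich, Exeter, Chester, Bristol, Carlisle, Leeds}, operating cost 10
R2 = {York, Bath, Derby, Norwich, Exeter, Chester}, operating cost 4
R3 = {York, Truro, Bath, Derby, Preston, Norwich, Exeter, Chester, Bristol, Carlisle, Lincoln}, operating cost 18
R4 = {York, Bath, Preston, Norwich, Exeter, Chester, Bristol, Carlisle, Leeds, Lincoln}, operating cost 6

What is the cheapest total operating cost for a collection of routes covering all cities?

20

R1, R2, R4 cover every city at operating cost 10 + 4 + 6 = 20.
Any cover uses at least 2 routes; among all covering selections none totals below 20.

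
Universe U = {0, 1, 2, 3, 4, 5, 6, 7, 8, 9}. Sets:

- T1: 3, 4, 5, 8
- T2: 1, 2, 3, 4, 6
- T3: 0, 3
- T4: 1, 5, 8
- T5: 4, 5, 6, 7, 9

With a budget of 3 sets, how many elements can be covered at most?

Choosing T1, T2, T5 covers {1, 2, 3, 4, 5, 6, 7, 8, 9} — 9 elements.
No choice of 3 sets does better; here 0 is left uncovered.

9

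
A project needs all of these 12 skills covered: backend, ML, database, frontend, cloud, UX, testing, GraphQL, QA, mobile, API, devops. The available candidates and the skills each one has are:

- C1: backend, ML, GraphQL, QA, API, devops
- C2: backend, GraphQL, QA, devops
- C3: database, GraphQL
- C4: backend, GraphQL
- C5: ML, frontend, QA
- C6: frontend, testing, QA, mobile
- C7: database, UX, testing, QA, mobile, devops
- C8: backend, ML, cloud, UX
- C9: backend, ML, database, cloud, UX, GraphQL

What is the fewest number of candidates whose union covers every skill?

3

C1, C6, C9 together cover {backend, ML, database, frontend, cloud, UX, testing, GraphQL, QA, mobile, API, devops} — every skill.
No 2 of the 9 candidates cover everything (all 36 pairs fall short), so 3 is minimum.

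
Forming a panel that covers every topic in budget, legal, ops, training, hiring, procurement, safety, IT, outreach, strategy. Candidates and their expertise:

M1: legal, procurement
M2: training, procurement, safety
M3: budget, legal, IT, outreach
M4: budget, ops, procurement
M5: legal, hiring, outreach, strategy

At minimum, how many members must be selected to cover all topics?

4

M2, M3, M4, M5 together cover {budget, legal, ops, training, hiring, procurement, safety, IT, outreach, strategy} — every topic.
No 3 of the 5 members cover everything (all 10 triples fall short), so 4 is minimum.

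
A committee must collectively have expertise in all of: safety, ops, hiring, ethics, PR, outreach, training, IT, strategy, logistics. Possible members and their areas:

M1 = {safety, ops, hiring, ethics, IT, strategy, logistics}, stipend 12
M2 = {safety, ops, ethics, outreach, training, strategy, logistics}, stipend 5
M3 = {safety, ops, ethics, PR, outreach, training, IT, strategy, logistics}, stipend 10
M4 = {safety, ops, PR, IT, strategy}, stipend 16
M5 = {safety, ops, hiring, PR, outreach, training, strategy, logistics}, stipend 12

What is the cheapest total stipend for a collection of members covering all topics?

M1, M3 cover every topic at stipend 12 + 10 = 22.
Any cover uses at least 2 members; among all covering selections none totals below 22.

22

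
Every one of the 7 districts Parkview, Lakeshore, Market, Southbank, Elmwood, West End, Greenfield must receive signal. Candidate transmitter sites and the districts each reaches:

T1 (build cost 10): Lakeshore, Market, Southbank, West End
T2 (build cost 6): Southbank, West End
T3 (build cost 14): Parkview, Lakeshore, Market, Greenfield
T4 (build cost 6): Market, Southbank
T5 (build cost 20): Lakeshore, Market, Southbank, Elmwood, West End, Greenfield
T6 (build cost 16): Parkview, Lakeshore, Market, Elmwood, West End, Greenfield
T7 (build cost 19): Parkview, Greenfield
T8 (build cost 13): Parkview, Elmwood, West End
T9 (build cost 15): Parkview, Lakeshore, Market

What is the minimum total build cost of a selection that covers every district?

22

T2, T6 cover every district at build cost 6 + 16 = 22.
Any cover uses at least 2 transmitter sites; among all covering selections none totals below 22.
Greedy by coverage-per-build cost would pick T1, T6 for 26 — worse than the optimum 22.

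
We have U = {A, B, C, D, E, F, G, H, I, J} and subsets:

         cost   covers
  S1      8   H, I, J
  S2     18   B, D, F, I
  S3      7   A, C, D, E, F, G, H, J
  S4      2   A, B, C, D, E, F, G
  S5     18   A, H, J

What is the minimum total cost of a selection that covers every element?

S1, S4 cover every element at cost 8 + 2 = 10.
Any cover uses at least 2 sets; among all covering selections none totals below 10.

10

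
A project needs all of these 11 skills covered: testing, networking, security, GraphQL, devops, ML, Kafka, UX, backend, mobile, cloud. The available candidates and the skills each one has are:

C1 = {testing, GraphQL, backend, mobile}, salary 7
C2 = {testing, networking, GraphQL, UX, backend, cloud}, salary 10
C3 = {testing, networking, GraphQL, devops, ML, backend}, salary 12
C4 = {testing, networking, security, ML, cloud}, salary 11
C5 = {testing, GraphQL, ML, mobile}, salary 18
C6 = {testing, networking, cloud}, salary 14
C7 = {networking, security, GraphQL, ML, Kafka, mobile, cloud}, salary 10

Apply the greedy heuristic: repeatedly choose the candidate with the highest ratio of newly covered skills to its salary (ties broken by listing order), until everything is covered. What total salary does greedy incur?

32

Pick 1: C7 adds 7 new (networking, security, GraphQL, ML, Kafka, mobile, cloud) at salary 10 (ratio 7/10).
Pick 2: C2 adds 3 new (testing, UX, backend) at salary 10 (ratio 3/10).
Pick 3: C3 adds 1 new (devops) at salary 12 (ratio 1/12).
Greedy total salary: 10 + 10 + 12 = 32.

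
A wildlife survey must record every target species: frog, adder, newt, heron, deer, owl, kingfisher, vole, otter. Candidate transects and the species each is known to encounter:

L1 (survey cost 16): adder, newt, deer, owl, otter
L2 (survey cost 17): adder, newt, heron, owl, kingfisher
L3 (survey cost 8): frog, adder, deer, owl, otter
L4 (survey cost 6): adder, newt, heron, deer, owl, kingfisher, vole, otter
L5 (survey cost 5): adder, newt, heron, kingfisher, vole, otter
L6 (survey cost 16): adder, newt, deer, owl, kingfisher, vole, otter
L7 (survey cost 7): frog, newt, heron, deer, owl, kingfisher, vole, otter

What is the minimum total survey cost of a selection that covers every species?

L5, L7 cover every species at survey cost 5 + 7 = 12.
Any cover uses at least 2 transects; among all covering selections none totals below 12.
Greedy by coverage-per-survey cost would pick L4, L7 for 13 — worse than the optimum 12.

12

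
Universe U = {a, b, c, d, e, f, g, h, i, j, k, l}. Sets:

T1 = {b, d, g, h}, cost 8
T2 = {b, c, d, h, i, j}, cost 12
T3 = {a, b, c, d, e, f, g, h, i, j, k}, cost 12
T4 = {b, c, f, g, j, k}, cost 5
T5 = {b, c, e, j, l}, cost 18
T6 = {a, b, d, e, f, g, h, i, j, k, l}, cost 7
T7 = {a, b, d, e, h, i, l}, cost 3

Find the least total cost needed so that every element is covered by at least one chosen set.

8

T4, T7 cover every element at cost 5 + 3 = 8.
Any cover uses at least 2 sets; among all covering selections none totals below 8.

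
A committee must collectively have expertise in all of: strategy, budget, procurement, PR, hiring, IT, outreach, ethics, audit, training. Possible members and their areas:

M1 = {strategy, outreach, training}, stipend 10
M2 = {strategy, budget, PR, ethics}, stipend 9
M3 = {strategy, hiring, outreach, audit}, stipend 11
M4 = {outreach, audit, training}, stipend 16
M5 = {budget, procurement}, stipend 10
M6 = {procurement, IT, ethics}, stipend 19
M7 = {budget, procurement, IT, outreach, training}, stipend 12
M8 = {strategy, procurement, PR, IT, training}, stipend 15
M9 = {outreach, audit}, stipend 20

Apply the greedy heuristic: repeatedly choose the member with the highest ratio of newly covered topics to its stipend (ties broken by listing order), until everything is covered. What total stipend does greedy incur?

Pick 1: M2 adds 4 new (strategy, budget, PR, ethics) at stipend 9 (ratio 4/9).
Pick 2: M7 adds 4 new (procurement, IT, outreach, training) at stipend 12 (ratio 4/12).
Pick 3: M3 adds 2 new (hiring, audit) at stipend 11 (ratio 2/11).
Greedy total stipend: 9 + 12 + 11 = 32.

32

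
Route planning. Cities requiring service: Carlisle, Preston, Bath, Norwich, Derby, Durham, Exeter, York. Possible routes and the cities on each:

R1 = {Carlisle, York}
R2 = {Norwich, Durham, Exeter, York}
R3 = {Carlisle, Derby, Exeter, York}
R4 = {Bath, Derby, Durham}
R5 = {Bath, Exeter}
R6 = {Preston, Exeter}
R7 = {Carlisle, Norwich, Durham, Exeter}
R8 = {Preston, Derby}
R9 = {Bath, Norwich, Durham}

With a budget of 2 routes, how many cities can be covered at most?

7

Choosing R3, R9 covers {Carlisle, Bath, Norwich, Derby, Durham, Exeter, York} — 7 cities.
No choice of 2 routes does better; here Preston is left uncovered.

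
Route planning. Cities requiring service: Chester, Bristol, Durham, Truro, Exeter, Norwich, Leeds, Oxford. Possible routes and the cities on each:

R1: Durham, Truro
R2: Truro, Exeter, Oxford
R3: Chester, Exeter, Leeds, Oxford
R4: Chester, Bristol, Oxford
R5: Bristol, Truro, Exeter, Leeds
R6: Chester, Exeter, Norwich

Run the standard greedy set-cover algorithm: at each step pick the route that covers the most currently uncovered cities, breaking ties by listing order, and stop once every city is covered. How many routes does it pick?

4

Pick 1: R3 covers 4 new cities (Chester, Exeter, Leeds, Oxford).
Pick 2: R1 covers 2 new cities (Durham, Truro).
Pick 3: R4 covers 1 new cities (Bristol).
Pick 4: R6 covers 1 new cities (Norwich).
Greedy uses 4 routes.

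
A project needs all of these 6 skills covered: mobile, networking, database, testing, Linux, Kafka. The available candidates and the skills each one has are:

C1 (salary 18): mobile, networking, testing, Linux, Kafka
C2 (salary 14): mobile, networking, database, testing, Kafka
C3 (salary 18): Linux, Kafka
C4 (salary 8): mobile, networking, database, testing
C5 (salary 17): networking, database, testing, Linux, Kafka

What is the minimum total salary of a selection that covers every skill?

C4, C5 cover every skill at salary 8 + 17 = 25.
Any cover uses at least 2 candidates; among all covering selections none totals below 25.

25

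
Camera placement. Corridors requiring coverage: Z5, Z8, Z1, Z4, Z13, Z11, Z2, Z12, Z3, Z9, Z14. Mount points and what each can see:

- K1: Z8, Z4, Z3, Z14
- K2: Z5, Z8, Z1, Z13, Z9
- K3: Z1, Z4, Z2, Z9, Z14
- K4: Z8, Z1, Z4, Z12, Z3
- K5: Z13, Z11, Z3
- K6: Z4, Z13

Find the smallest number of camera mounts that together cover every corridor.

K2, K3, K4, K5 together cover {Z5, Z8, Z1, Z4, Z13, Z11, Z2, Z12, Z3, Z9, Z14} — every corridor.
No 3 of the 6 camera mounts cover everything (all 20 triples fall short), so 4 is minimum.

4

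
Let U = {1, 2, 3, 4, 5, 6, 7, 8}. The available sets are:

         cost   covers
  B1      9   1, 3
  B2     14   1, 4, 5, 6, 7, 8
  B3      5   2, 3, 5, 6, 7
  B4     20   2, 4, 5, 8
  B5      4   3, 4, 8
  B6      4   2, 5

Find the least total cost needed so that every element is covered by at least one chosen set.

B1, B3, B5 cover every element at cost 9 + 5 + 4 = 18.
Any cover uses at least 2 sets; among all covering selections none totals below 18.

18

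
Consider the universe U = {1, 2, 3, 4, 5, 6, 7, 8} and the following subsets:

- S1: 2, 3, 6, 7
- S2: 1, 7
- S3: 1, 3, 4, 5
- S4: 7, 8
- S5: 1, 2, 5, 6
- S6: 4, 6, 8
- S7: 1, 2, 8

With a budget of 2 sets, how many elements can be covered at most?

7

Choosing S1, S3 covers {1, 2, 3, 4, 5, 6, 7} — 7 elements.
No choice of 2 sets does better; here 8 is left uncovered.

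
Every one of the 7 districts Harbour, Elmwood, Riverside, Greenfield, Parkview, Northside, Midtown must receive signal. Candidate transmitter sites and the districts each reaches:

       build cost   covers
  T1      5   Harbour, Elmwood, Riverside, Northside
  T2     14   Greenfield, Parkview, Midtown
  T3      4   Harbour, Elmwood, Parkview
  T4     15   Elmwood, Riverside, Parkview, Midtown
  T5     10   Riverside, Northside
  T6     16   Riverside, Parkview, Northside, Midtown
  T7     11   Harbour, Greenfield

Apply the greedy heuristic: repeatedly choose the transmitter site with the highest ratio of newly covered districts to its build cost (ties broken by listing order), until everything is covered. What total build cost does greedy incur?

23

Pick 1: T1 adds 4 new (Harbour, Elmwood, Riverside, Northside) at build cost 5 (ratio 4/5).
Pick 2: T3 adds 1 new (Parkview) at build cost 4 (ratio 1/4).
Pick 3: T2 adds 2 new (Greenfield, Midtown) at build cost 14 (ratio 2/14).
Greedy total build cost: 5 + 4 + 14 = 23. (The true optimum is 19, so greedy overshoots here.)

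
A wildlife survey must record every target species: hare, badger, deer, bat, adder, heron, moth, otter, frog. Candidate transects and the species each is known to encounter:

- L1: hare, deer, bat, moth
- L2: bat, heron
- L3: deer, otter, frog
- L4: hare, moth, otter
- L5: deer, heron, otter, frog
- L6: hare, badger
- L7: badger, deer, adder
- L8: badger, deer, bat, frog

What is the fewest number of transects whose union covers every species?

L1, L5, L7 together cover {hare, badger, deer, bat, adder, heron, moth, otter, frog} — every species.
No 2 of the 8 transects cover everything (all 28 pairs fall short), so 3 is minimum.

3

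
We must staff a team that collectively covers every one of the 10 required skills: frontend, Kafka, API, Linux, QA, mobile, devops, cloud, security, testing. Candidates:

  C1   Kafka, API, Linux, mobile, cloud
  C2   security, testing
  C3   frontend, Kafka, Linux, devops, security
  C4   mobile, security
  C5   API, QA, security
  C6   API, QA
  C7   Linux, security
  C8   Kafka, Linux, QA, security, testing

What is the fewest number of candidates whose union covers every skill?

3

C1, C3, C8 together cover {frontend, Kafka, API, Linux, QA, mobile, devops, cloud, security, testing} — every skill.
No 2 of the 8 candidates cover everything (all 28 pairs fall short), so 3 is minimum.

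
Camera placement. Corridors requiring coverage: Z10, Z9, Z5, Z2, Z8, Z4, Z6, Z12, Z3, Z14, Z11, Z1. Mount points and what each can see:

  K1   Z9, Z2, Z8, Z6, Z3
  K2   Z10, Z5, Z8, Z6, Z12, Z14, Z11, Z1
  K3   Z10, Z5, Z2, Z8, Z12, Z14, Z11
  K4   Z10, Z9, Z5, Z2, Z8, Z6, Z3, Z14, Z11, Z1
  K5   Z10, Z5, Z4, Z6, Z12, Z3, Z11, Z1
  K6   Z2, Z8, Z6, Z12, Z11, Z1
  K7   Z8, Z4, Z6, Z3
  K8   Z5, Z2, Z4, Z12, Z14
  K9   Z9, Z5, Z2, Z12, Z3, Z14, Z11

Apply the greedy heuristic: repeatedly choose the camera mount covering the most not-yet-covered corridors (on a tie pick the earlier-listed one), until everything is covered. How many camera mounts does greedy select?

2

Pick 1: K4 covers 10 new corridors (Z10, Z9, Z5, Z2, Z8, Z6, Z3, Z14, Z11, Z1).
Pick 2: K5 covers 2 new corridors (Z4, Z12).
Greedy uses 2 camera mounts.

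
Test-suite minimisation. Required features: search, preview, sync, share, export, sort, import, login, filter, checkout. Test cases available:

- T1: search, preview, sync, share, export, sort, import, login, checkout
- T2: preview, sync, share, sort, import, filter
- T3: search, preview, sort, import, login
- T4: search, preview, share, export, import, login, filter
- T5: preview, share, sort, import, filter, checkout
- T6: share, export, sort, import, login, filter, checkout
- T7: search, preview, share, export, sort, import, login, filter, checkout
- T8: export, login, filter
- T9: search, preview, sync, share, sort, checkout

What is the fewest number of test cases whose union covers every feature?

T1, T2 together cover {search, preview, sync, share, export, sort, import, login, filter, checkout} — every feature.
No single test case contains all 10 features, so 2 is optimal.

2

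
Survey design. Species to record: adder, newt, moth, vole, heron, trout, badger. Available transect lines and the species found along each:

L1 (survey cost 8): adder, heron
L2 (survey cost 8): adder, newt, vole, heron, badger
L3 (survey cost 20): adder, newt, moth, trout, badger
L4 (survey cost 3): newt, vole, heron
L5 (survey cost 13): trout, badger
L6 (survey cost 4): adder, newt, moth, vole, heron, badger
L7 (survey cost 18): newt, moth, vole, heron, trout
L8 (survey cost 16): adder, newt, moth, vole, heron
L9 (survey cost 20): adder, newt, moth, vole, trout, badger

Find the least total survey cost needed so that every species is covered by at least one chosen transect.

L5, L6 cover every species at survey cost 13 + 4 = 17.
Any cover uses at least 2 transects; among all covering selections none totals below 17.

17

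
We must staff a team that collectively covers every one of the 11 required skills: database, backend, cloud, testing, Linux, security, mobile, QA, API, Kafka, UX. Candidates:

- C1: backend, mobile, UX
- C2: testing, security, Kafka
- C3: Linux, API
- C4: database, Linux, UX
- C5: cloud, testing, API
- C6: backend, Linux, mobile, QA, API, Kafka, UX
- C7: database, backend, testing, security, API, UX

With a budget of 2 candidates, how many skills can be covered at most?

Choosing C6, C7 covers {database, backend, testing, Linux, security, mobile, QA, API, Kafka, UX} — 10 skills.
No choice of 2 candidates does better; here cloud is left uncovered.

10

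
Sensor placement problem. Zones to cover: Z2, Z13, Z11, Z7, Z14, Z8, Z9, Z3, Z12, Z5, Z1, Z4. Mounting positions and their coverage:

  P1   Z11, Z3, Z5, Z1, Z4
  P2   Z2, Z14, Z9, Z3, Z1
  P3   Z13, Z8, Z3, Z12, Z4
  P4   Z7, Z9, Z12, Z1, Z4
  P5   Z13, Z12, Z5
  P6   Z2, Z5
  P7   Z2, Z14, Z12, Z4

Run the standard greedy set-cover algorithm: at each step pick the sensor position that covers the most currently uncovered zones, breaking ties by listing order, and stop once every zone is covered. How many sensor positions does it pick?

Pick 1: P1 covers 5 new zones (Z11, Z3, Z5, Z1, Z4).
Pick 2: P2 covers 3 new zones (Z2, Z14, Z9).
Pick 3: P3 covers 3 new zones (Z13, Z8, Z12).
Pick 4: P4 covers 1 new zones (Z7).
Greedy uses 4 sensor positions.

4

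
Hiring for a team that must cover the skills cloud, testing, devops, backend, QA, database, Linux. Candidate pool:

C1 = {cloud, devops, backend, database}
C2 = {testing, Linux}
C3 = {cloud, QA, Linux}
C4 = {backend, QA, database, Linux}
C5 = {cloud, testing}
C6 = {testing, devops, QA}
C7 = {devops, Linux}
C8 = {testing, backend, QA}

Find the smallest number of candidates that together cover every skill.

3

C1, C2, C3 together cover {cloud, testing, devops, backend, QA, database, Linux} — every skill.
No 2 of the 8 candidates cover everything (all 28 pairs fall short), so 3 is minimum.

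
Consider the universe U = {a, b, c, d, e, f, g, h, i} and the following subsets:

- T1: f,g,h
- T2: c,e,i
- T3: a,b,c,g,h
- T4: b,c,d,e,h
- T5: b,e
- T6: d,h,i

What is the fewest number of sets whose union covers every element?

4

T1, T2, T3, T4 together cover {a, b, c, d, e, f, g, h, i} — every element.
No 3 of the 6 sets cover everything (all 20 triples fall short), so 4 is minimum.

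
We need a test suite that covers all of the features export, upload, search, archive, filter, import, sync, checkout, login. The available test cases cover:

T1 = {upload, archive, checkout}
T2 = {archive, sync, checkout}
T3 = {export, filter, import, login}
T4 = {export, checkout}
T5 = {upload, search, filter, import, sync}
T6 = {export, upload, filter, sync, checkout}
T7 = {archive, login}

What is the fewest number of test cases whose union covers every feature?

T1, T3, T5 together cover {export, upload, search, archive, filter, import, sync, checkout, login} — every feature.
No 2 of the 7 test cases cover everything (all 21 pairs fall short), so 3 is minimum.

3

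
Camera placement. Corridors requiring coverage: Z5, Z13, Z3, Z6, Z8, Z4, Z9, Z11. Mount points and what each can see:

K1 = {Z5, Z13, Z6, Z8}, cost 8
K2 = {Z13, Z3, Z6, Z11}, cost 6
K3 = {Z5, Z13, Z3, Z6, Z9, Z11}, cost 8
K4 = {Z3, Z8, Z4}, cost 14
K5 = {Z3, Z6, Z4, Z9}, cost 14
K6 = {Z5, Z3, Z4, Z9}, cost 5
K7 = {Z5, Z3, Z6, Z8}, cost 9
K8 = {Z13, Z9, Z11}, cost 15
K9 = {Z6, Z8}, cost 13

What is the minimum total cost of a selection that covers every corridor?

19

K1, K2, K6 cover every corridor at cost 8 + 6 + 5 = 19.
Any cover uses at least 2 camera mounts; among all covering selections none totals below 19.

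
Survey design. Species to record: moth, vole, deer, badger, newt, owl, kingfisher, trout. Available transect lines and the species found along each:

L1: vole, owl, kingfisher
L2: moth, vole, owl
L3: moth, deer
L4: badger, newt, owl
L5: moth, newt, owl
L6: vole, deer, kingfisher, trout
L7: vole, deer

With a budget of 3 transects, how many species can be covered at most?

8

Choosing L2, L4, L6 covers {moth, vole, deer, badger, newt, owl, kingfisher, trout} — 8 species.
That is all 8 species.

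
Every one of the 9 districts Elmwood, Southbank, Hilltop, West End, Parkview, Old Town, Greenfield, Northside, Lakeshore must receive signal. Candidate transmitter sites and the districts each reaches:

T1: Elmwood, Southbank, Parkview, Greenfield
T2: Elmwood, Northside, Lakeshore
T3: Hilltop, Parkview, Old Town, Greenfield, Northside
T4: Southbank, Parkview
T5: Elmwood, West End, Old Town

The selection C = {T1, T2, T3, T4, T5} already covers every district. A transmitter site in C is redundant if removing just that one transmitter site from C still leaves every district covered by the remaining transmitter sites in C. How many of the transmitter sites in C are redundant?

2

Drop T1: the rest still cover every district — redundant.
Drop T2: Lakeshore uncovered — not redundant.
Drop T3: Hilltop uncovered — not redundant.
Drop T4: the rest still cover every district — redundant.
Drop T5: West End uncovered — not redundant.
2 redundant: T1, T4.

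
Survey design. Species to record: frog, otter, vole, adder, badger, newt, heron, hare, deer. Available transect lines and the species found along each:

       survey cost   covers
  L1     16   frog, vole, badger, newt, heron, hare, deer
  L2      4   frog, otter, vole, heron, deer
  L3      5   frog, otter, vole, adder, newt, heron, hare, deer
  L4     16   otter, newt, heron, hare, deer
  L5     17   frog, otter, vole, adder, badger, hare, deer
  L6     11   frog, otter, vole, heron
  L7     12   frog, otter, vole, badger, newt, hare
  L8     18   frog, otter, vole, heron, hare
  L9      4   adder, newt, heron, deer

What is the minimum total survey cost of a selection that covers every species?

L7, L9 cover every species at survey cost 12 + 4 = 16.
Any cover uses at least 2 transects; among all covering selections none totals below 16.
Greedy by coverage-per-survey cost would pick L3, L7 for 17 — worse than the optimum 16.

16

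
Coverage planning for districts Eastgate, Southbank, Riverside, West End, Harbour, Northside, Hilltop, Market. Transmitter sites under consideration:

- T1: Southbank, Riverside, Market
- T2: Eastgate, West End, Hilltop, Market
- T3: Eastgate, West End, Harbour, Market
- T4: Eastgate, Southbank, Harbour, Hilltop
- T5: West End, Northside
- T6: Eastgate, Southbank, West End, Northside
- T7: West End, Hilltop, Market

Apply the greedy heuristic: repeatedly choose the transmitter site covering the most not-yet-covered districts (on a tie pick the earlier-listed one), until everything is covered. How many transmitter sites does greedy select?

4

Pick 1: T2 covers 4 new districts (Eastgate, West End, Hilltop, Market).
Pick 2: T1 covers 2 new districts (Southbank, Riverside).
Pick 3: T3 covers 1 new districts (Harbour).
Pick 4: T5 covers 1 new districts (Northside).
Greedy uses 4 transmitter sites. (The true minimum is 3.)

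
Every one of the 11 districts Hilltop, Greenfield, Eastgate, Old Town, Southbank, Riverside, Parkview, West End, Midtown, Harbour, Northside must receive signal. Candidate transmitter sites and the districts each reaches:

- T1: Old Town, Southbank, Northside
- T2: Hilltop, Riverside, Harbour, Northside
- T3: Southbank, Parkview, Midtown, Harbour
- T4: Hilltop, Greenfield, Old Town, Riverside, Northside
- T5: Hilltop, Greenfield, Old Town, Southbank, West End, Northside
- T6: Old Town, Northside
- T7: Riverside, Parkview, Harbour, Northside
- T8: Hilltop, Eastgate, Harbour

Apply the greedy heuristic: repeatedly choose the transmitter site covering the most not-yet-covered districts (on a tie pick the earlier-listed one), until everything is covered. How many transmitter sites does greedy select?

4

Pick 1: T5 covers 6 new districts (Hilltop, Greenfield, Old Town, Southbank, West End, Northside).
Pick 2: T3 covers 3 new districts (Parkview, Midtown, Harbour).
Pick 3: T2 covers 1 new districts (Riverside).
Pick 4: T8 covers 1 new districts (Eastgate).
Greedy uses 4 transmitter sites.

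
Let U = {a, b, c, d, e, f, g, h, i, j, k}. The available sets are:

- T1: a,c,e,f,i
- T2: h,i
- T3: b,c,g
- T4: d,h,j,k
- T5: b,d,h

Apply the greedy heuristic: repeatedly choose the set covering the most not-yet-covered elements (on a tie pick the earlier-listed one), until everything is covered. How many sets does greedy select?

Pick 1: T1 covers 5 new elements (a, c, e, f, i).
Pick 2: T4 covers 4 new elements (d, h, j, k).
Pick 3: T3 covers 2 new elements (b, g).
Greedy uses 3 sets.

3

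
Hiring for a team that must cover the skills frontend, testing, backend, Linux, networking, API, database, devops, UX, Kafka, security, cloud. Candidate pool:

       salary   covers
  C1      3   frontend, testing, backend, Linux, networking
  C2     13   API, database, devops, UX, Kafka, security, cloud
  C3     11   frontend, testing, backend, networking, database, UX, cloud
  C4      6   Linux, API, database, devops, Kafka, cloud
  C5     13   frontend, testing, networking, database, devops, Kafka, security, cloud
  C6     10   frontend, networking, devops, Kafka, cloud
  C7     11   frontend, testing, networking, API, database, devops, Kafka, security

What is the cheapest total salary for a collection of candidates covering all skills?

C1, C2 cover every skill at salary 3 + 13 = 16.
Any cover uses at least 2 candidates; among all covering selections none totals below 16.
Greedy by coverage-per-salary would pick C1, C4, C2 for 22 — worse than the optimum 16.

16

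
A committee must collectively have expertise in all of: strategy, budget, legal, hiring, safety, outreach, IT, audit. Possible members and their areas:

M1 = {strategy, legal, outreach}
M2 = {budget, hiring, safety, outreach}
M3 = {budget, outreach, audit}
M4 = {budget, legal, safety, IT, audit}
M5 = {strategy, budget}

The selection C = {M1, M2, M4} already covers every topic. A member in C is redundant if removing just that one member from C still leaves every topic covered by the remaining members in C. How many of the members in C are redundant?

0

Drop M1: strategy uncovered — not redundant.
Drop M2: hiring uncovered — not redundant.
Drop M4: IT, audit uncovered — not redundant.
None of the members in C is redundant.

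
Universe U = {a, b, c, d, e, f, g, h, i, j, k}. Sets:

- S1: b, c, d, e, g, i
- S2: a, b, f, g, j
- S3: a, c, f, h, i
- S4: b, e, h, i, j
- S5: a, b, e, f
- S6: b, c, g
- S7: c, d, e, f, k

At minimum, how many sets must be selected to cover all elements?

3

S2, S3, S7 together cover {a, b, c, d, e, f, g, h, i, j, k} — every element.
No 2 of the 7 sets cover everything (all 21 pairs fall short), so 3 is minimum.
Greedy (largest uncovered first) would take S1, S2, S3, S7 — 4 sets — but 3 suffice.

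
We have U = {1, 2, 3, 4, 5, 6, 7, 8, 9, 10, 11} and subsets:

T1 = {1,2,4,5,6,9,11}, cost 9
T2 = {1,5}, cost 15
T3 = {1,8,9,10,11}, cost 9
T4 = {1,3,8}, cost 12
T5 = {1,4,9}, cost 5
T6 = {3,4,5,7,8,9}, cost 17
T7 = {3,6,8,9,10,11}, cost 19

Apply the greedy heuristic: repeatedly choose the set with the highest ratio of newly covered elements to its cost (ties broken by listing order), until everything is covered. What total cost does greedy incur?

Pick 1: T1 adds 7 new (1, 2, 4, 5, 6, 9, 11) at cost 9 (ratio 7/9).
Pick 2: T3 adds 2 new (8, 10) at cost 9 (ratio 2/9).
Pick 3: T6 adds 2 new (3, 7) at cost 17 (ratio 2/17).
Greedy total cost: 9 + 9 + 17 = 35.

35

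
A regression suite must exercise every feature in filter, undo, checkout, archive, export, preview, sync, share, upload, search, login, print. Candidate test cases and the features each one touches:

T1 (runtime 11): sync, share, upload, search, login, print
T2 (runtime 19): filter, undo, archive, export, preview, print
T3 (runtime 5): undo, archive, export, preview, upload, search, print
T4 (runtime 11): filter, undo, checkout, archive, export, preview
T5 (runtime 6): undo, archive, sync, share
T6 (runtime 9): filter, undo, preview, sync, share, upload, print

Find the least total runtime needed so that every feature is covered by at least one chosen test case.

T1, T4 cover every feature at runtime 11 + 11 = 22.
Any cover uses at least 2 test cases; among all covering selections none totals below 22.

22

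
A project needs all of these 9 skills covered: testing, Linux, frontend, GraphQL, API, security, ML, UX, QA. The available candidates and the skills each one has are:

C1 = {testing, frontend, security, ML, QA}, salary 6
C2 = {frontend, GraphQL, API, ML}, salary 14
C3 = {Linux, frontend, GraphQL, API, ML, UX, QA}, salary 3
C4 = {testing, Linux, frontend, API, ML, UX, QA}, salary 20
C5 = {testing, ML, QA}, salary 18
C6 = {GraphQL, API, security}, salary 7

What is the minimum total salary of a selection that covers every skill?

9

C1, C3 cover every skill at salary 6 + 3 = 9.
Any cover uses at least 2 candidates; among all covering selections none totals below 9.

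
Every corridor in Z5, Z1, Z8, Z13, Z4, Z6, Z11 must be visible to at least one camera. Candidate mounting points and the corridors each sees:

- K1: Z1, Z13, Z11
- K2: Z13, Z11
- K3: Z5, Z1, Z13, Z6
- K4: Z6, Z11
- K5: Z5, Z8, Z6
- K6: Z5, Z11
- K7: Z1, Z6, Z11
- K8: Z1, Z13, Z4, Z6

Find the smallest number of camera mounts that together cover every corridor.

3

K1, K5, K8 together cover {Z5, Z1, Z8, Z13, Z4, Z6, Z11} — every corridor.
No 2 of the 8 camera mounts cover everything (all 28 pairs fall short), so 3 is minimum.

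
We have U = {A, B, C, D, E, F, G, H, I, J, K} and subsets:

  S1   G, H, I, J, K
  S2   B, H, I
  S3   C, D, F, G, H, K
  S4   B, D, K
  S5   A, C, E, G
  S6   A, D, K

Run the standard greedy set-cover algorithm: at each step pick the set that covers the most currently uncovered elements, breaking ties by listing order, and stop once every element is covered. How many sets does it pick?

4

Pick 1: S3 covers 6 new elements (C, D, F, G, H, K).
Pick 2: S1 covers 2 new elements (I, J).
Pick 3: S5 covers 2 new elements (A, E).
Pick 4: S2 covers 1 new elements (B).
Greedy uses 4 sets.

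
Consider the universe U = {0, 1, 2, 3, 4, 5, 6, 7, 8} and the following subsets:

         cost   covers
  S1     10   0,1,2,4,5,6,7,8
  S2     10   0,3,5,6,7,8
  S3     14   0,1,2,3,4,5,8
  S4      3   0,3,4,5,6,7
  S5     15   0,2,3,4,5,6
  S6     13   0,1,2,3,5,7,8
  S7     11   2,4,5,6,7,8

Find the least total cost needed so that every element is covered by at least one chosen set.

13

S1, S4 cover every element at cost 10 + 3 = 13.
Any cover uses at least 2 sets; among all covering selections none totals below 13.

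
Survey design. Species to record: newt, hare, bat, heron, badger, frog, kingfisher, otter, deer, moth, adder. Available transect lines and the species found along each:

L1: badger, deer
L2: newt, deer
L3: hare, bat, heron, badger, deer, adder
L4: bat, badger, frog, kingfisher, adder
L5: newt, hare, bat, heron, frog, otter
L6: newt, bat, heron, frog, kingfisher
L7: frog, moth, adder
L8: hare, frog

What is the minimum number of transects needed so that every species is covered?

L1, L4, L5, L7 together cover {newt, hare, bat, heron, badger, frog, kingfisher, otter, deer, moth, adder} — every species.
No 3 of the 8 transects cover everything (all 56 triples fall short), so 4 is minimum.

4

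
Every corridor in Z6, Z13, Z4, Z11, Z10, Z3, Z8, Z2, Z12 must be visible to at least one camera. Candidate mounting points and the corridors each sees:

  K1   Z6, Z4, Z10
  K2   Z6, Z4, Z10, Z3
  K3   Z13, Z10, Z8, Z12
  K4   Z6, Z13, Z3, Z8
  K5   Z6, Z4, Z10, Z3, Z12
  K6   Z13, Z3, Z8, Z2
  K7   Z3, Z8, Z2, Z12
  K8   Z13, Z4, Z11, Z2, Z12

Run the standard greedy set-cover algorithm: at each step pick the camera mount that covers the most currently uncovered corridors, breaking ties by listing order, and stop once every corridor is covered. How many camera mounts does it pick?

Pick 1: K5 covers 5 new corridors (Z6, Z4, Z10, Z3, Z12).
Pick 2: K6 covers 3 new corridors (Z13, Z8, Z2).
Pick 3: K8 covers 1 new corridors (Z11).
Greedy uses 3 camera mounts.

3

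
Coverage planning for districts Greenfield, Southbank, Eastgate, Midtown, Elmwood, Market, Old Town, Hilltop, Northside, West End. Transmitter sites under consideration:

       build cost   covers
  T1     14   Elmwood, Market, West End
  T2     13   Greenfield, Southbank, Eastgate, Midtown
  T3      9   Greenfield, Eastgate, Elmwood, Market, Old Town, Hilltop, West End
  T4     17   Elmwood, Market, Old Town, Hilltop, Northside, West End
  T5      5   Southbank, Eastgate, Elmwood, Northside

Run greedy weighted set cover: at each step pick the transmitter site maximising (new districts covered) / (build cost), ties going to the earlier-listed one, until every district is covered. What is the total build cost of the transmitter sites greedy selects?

Pick 1: T5 adds 4 new (Southbank, Eastgate, Elmwood, Northside) at build cost 5 (ratio 4/5).
Pick 2: T3 adds 5 new (Greenfield, Market, Old Town, Hilltop, West End) at build cost 9 (ratio 5/9).
Pick 3: T2 adds 1 new (Midtown) at build cost 13 (ratio 1/13).
Greedy total build cost: 5 + 9 + 13 = 27.

27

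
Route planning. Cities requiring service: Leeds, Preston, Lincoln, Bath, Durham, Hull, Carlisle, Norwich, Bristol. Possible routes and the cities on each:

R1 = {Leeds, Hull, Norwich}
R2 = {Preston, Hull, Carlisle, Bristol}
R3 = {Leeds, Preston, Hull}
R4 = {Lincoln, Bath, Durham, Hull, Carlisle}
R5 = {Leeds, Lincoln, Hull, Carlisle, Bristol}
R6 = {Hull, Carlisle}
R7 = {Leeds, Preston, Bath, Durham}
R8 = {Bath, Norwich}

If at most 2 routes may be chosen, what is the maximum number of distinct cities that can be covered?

8

Choosing R5, R7 covers {Leeds, Preston, Lincoln, Bath, Durham, Hull, Carlisle, Bristol} — 8 cities.
No choice of 2 routes does better; here Norwich is left uncovered.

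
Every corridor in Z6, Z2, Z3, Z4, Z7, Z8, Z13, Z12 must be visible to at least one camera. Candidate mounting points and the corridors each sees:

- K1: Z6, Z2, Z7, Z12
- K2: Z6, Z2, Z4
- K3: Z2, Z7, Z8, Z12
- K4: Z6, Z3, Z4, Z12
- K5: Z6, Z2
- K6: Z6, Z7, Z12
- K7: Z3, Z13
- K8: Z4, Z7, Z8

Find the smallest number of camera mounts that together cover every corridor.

K1, K7, K8 together cover {Z6, Z2, Z3, Z4, Z7, Z8, Z13, Z12} — every corridor.
No 2 of the 8 camera mounts cover everything (all 28 pairs fall short), so 3 is minimum.
Greedy (largest uncovered first) would take K1, K4, K3, K7 — 4 camera mounts — but 3 suffice.

3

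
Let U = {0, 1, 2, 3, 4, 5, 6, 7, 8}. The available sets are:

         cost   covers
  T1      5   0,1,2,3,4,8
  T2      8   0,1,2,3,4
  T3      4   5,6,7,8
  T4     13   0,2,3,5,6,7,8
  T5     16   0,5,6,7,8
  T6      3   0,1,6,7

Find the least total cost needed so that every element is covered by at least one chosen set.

T1, T3 cover every element at cost 5 + 4 = 9.
Any cover uses at least 2 sets; among all covering selections none totals below 9.
Greedy by coverage-per-cost would pick T6, T1, T3 for 12 — worse than the optimum 9.

9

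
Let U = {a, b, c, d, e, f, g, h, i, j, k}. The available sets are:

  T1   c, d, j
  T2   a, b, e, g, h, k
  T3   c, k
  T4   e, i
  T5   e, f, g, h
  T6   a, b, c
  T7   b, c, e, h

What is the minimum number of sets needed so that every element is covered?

T1, T2, T4, T5 together cover {a, b, c, d, e, f, g, h, i, j, k} — every element.
No 3 of the 7 sets cover everything (all 35 triples fall short), so 4 is minimum.

4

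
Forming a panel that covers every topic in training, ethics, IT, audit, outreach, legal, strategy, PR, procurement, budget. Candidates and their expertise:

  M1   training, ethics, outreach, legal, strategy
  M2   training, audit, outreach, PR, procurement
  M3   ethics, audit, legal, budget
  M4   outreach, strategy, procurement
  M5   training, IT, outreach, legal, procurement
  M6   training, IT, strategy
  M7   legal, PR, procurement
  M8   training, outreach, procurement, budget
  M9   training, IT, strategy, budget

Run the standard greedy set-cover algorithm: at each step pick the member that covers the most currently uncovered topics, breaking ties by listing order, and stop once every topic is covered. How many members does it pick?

3

Pick 1: M1 covers 5 new topics (training, ethics, outreach, legal, strategy).
Pick 2: M2 covers 3 new topics (audit, PR, procurement).
Pick 3: M9 covers 2 new topics (IT, budget).
Greedy uses 3 members.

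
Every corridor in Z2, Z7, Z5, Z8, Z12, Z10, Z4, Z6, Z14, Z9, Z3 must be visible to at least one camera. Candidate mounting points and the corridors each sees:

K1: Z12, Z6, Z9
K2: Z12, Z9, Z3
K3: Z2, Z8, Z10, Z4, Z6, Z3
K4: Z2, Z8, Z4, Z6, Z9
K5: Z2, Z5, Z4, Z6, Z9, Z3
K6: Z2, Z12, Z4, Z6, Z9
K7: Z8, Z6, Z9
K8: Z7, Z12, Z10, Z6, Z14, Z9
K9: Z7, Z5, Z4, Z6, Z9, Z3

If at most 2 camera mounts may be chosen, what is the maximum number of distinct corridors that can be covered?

Choosing K3, K8 covers {Z2, Z7, Z8, Z12, Z10, Z4, Z6, Z14, Z9, Z3} — 10 corridors.
No choice of 2 camera mounts does better; here Z5 is left uncovered.

10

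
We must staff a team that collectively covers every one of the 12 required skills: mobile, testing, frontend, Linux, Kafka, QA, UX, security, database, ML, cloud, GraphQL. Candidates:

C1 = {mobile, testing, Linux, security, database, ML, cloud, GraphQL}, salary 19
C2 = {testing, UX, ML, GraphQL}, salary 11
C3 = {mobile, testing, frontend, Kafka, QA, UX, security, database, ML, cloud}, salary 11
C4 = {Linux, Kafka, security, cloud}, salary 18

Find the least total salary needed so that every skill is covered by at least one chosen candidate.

30

C1, C3 cover every skill at salary 19 + 11 = 30.
Any cover uses at least 2 candidates; among all covering selections none totals below 30.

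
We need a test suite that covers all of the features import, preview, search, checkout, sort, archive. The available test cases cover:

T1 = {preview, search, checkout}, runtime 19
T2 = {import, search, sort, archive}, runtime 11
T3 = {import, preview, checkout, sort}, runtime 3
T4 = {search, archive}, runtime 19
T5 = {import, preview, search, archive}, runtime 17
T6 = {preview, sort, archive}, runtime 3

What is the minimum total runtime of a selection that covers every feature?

T2, T3 cover every feature at runtime 11 + 3 = 14.
Any cover uses at least 2 test cases; among all covering selections none totals below 14.
Greedy by coverage-per-runtime would pick T3, T6, T2 for 17 — worse than the optimum 14.

14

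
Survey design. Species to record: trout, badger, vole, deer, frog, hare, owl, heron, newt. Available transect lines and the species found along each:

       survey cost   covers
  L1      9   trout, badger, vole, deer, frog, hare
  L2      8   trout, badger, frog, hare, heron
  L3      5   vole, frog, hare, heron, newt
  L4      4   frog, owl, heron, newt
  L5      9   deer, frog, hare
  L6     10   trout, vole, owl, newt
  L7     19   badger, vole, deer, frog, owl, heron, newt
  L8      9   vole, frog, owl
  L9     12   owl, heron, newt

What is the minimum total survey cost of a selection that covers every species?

13

L1, L4 cover every species at survey cost 9 + 4 = 13.
Any cover uses at least 2 transects; among all covering selections none totals below 13.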